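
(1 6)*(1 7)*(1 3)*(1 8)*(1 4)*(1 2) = (1 6 7 3 8 4 2)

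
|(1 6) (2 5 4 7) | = 4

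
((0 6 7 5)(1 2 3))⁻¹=(0 5 7 6)(1 3 2)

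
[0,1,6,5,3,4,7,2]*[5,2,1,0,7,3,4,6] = [5,2,4,3,0,7,6,1]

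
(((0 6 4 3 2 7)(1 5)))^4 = (0 2 4)(3 6 7)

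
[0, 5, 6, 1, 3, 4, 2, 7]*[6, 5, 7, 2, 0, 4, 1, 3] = [6, 4, 1, 5, 2, 0, 7, 3]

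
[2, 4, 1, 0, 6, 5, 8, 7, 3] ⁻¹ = [3, 2, 0, 8, 1, 5, 4, 7, 6] 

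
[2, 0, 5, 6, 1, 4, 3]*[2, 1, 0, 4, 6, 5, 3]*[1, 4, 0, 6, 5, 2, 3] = [1, 0, 2, 6, 4, 3, 5]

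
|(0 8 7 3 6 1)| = 6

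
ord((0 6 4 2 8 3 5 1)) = 8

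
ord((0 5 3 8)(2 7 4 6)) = 4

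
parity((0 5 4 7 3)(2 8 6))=even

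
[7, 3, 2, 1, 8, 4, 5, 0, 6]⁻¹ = [7, 3, 2, 1, 5, 6, 8, 0, 4]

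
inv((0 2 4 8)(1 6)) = (0 8 4 2)(1 6)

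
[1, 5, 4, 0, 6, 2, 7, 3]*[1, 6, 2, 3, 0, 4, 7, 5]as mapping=[0→6, 1→4, 2→0, 3→1, 4→7, 5→2, 6→5, 7→3]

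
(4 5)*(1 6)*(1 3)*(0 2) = (0 2)(1 6 3)(4 5)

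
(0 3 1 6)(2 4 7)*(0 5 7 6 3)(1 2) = (1 3 2 4 6 5 7)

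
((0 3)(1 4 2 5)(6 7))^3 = (0 3)(1 5 2 4)(6 7)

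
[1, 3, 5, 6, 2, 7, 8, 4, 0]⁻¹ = [8, 0, 4, 1, 7, 2, 3, 5, 6]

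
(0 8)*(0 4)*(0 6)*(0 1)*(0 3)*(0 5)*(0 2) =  (0 8 4 6 1 3 5 2)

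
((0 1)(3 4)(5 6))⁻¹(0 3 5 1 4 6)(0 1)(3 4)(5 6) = (0 3 5 1 4 6)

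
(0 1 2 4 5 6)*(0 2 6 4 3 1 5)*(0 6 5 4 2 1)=(0 4 6 1 5 2 3) 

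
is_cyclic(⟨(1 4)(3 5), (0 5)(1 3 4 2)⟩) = no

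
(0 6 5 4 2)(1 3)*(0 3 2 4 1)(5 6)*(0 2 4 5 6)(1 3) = (0 6)(1 4 5 3 2)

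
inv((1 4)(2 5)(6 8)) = (1 4)(2 5)(6 8)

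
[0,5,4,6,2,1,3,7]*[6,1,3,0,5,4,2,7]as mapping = [0→6,1→4,2→5,3→2,4→3,5→1,6→0,7→7]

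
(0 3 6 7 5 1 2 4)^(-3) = (0 1 6 4 5 3 2 7)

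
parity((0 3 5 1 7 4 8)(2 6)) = odd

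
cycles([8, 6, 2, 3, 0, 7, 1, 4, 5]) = (0 8 5 7 4)(1 6)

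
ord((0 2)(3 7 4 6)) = 4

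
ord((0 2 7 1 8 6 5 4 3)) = 9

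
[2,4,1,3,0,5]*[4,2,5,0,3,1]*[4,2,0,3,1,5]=[5,3,0,4,1,2]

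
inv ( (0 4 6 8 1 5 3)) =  (0 3 5 1 8 6 4)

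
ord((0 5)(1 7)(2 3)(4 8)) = 2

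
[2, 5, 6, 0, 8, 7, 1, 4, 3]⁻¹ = [3, 6, 0, 8, 7, 1, 2, 5, 4]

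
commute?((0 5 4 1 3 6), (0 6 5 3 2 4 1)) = no:(0 5 4 1 3 6)*(0 6 5 3 2 4 1) = (0 3 5 1 2 4), (0 6 5 3 2 4 1)*(0 5 4 1 3 6) = (1 5 6 4 3 2)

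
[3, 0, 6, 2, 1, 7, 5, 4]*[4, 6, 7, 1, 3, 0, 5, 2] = [1, 4, 5, 7, 6, 2, 0, 3]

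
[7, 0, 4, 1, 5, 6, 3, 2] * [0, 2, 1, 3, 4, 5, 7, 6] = [6, 0, 4, 2, 5, 7, 3, 1]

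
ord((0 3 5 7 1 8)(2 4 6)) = 6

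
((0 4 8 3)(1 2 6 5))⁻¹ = (0 3 8 4)(1 5 6 2)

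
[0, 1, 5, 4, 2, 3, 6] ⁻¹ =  [0, 1, 4, 5, 3, 2, 6] 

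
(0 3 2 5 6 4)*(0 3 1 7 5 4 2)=(0 1 7 5 6 2 4 3)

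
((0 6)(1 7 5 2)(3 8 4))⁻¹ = (0 6)(1 2 5 7)(3 4 8)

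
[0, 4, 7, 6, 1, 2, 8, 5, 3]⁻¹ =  [0, 4, 5, 8, 1, 7, 3, 2, 6]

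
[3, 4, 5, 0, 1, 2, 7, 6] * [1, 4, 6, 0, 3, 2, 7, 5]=[0, 3, 2, 1, 4, 6, 5, 7]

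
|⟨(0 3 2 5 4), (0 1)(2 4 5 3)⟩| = 360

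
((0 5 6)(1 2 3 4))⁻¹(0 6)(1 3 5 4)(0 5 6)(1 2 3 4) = (0 5)(1 2 4 6)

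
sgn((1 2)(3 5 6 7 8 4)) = 1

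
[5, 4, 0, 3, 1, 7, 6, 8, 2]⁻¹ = [2, 4, 8, 3, 1, 0, 6, 5, 7]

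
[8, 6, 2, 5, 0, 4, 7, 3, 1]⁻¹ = [4, 8, 2, 7, 5, 3, 1, 6, 0]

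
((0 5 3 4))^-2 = (0 3)(4 5)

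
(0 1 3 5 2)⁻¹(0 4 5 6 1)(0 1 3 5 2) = (1 4 2 6 3)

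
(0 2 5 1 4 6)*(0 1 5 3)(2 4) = (0 4 6 1 2 3)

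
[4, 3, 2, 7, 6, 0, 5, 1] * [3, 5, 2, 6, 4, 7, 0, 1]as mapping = [0→4, 1→6, 2→2, 3→1, 4→0, 5→3, 6→7, 7→5]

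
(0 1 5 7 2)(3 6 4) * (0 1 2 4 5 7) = (0 2 1 7 4 3 6 5)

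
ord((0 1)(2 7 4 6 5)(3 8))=10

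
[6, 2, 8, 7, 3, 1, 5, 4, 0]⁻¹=[8, 5, 1, 4, 7, 6, 0, 3, 2]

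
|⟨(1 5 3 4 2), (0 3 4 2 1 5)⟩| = 720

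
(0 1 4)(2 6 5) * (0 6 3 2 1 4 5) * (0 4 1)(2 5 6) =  (0 1 6 4 2 3 5)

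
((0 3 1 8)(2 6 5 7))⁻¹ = (0 8 1 3)(2 7 5 6)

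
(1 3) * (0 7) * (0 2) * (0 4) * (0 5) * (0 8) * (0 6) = (0 7 2 4 5 8 6)(1 3)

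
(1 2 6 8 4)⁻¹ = (1 4 8 6 2)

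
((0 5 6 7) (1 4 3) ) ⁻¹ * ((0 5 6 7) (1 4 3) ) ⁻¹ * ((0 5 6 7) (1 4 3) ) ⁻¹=(0 5 6 7) 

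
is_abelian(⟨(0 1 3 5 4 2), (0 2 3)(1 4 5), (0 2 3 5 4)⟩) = no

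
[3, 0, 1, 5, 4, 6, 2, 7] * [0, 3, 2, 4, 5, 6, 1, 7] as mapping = [0→4, 1→0, 2→3, 3→6, 4→5, 5→1, 6→2, 7→7] 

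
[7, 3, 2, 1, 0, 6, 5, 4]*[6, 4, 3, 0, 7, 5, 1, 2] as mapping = [0→2, 1→0, 2→3, 3→4, 4→6, 5→1, 6→5, 7→7] 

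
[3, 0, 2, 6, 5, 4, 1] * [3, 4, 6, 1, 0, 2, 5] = [1, 3, 6, 5, 2, 0, 4]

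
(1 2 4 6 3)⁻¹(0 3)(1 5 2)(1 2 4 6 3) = (0 1)(2 5 4)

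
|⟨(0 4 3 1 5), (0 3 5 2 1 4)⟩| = 720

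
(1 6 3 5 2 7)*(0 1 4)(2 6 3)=(0 1 3 5 6 2 7 4)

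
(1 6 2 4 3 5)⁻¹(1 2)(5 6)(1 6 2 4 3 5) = (1 2)(4 6)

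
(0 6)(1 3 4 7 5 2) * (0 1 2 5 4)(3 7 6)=(0 3)(1 7 4 6)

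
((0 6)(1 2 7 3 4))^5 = (0 6)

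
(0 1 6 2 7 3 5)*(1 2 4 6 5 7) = (0 2 1 5)(3 7)(4 6)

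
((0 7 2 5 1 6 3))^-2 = (0 6 5 7 3 1 2)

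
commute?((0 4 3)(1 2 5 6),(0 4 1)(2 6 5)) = no:(0 4 3)(1 2 5 6)*(0 4 1)(2 6 5) = (0 1 6)(3 4),(0 4 1)(2 6 5)*(0 4 3)(1 2 5 6) = (0 3)(1 4 2)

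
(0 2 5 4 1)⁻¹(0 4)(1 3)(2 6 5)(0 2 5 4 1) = (0 3)(1 2)(4 5 6)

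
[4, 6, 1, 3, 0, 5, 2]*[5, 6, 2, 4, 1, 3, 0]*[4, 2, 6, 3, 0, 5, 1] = [2, 4, 1, 0, 5, 3, 6]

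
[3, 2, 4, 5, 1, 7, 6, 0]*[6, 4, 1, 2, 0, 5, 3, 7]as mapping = [0→2, 1→1, 2→0, 3→5, 4→4, 5→7, 6→3, 7→6]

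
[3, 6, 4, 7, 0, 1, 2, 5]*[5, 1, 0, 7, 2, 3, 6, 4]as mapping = [0→7, 1→6, 2→2, 3→4, 4→5, 5→1, 6→0, 7→3]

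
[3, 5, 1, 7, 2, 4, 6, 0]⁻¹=[7, 2, 4, 0, 5, 1, 6, 3]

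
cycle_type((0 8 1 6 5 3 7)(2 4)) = 2.7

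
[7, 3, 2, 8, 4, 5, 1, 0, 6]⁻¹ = [7, 6, 2, 1, 4, 5, 8, 0, 3]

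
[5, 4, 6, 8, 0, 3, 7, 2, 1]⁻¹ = [4, 8, 7, 5, 1, 0, 2, 6, 3]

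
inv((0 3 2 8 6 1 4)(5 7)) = (0 4 1 6 8 2 3)(5 7)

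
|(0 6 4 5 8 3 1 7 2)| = 9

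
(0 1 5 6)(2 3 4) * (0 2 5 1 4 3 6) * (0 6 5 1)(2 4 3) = (0 3 2 5 6 4 1)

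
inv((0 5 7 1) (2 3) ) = (0 1 7 5) (2 3) 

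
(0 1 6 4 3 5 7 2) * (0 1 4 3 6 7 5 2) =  (0 4 6 3 2 1 7)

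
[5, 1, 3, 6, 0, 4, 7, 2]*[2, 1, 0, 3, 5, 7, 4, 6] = [7, 1, 3, 4, 2, 5, 6, 0]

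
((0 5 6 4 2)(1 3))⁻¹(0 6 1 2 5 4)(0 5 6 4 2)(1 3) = (0 6 2 5 4 3)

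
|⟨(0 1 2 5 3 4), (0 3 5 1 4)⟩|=720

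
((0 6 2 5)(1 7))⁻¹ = (0 5 2 6)(1 7)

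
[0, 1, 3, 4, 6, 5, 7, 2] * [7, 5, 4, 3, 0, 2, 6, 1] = [7, 5, 3, 0, 6, 2, 1, 4]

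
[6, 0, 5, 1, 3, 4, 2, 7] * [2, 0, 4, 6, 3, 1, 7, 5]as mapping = [0→7, 1→2, 2→1, 3→0, 4→6, 5→3, 6→4, 7→5]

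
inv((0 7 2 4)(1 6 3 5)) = (0 4 2 7)(1 5 3 6)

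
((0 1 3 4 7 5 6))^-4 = (0 4 6 3 5 1 7)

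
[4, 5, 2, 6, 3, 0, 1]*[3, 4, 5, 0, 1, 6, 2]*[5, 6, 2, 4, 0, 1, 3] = [6, 3, 1, 2, 5, 4, 0]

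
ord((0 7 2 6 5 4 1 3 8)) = 9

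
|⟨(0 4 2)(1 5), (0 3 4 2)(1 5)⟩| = 48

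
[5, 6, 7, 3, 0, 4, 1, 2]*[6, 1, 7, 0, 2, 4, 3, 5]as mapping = [0→4, 1→3, 2→5, 3→0, 4→6, 5→2, 6→1, 7→7]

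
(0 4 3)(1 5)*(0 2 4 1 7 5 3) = (0 1 3 2 4)(5 7)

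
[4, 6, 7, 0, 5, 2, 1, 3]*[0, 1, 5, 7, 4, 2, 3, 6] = [4, 3, 6, 0, 2, 5, 1, 7]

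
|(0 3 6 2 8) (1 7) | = 10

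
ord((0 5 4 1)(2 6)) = 4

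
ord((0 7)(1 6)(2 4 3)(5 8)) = 6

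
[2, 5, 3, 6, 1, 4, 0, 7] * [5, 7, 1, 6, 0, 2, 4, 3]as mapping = [0→1, 1→2, 2→6, 3→4, 4→7, 5→0, 6→5, 7→3]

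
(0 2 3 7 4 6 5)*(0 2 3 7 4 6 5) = (0 3 4 5 2 7 6)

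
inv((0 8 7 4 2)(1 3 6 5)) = (0 2 4 7 8)(1 5 6 3)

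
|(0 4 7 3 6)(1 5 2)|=15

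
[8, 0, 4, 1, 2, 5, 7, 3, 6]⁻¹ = [1, 3, 4, 7, 2, 5, 8, 6, 0]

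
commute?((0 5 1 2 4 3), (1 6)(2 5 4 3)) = no:(0 5 1 2 4 3)*(1 6)(2 5 4 3) = (0 4 2 3)(1 5 6), (1 6)(2 5 4 3)*(0 5 1 2 4 3) = (0 5 3 4)(1 6 2)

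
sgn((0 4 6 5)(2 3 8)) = -1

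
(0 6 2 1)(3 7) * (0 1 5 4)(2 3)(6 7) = (0 7 2 5 4)(3 6)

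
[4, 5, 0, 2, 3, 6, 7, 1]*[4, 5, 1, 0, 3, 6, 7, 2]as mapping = [0→3, 1→6, 2→4, 3→1, 4→0, 5→7, 6→2, 7→5]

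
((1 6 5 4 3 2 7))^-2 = (1 2 4 6 7 3 5)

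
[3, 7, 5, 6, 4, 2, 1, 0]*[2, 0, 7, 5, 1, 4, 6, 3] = [5, 3, 4, 6, 1, 7, 0, 2]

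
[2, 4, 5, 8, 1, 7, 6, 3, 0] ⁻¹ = [8, 4, 0, 7, 1, 2, 6, 5, 3] 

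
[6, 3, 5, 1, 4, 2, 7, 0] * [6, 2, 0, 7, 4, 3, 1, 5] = [1, 7, 3, 2, 4, 0, 5, 6]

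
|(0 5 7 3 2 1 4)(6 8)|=14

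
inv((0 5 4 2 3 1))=(0 1 3 2 4 5)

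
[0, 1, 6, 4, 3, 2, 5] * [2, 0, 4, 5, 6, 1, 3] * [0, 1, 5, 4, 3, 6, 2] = [5, 0, 4, 2, 6, 3, 1]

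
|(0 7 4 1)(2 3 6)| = 12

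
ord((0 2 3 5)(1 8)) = 4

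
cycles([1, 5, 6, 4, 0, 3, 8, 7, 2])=(0 1 5 3 4)(2 6 8)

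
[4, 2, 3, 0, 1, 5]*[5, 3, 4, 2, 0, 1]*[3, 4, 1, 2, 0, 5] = [3, 0, 1, 5, 2, 4]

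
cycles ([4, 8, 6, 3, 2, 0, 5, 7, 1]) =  (0 4 2 6 5)(1 8)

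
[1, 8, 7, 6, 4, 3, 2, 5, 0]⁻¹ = [8, 0, 6, 5, 4, 7, 3, 2, 1]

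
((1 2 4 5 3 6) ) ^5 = (1 6 3 5 4 2) 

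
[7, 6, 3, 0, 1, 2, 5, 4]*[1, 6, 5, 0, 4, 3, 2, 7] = [7, 2, 0, 1, 6, 5, 3, 4]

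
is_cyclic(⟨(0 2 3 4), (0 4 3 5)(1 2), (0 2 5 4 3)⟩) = no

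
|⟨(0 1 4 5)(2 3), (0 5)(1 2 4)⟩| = 720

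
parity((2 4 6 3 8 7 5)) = even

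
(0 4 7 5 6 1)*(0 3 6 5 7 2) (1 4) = (0 1 3 6 4 2) 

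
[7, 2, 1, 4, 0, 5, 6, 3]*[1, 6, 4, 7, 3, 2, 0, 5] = [5, 4, 6, 3, 1, 2, 0, 7]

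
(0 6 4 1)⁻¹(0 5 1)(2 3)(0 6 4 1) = (0 6 5)(2 3)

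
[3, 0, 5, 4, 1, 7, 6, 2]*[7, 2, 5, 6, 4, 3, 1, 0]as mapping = [0→6, 1→7, 2→3, 3→4, 4→2, 5→0, 6→1, 7→5]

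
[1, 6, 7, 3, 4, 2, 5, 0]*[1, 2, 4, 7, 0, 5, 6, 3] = [2, 6, 3, 7, 0, 4, 5, 1]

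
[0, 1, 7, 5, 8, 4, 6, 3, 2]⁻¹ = [0, 1, 8, 7, 5, 3, 6, 2, 4]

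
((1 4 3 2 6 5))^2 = (1 3 6)(2 5 4)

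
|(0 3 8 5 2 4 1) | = 7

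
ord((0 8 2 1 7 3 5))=7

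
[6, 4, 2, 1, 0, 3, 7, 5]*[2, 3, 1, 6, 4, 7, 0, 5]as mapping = [0→0, 1→4, 2→1, 3→3, 4→2, 5→6, 6→5, 7→7]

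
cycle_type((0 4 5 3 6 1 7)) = 7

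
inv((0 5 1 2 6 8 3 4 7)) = (0 7 4 3 8 6 2 1 5)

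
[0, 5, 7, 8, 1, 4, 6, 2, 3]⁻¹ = [0, 4, 7, 8, 5, 1, 6, 2, 3]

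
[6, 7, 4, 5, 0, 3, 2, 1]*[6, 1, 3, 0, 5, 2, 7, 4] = [7, 4, 5, 2, 6, 0, 3, 1]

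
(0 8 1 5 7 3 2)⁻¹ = (0 2 3 7 5 1 8)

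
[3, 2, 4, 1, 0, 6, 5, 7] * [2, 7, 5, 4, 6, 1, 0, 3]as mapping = [0→4, 1→5, 2→6, 3→7, 4→2, 5→0, 6→1, 7→3]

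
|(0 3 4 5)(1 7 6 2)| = 4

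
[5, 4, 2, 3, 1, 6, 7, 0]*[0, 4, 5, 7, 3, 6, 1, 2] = [6, 3, 5, 7, 4, 1, 2, 0]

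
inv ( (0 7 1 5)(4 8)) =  (0 5 1 7)(4 8)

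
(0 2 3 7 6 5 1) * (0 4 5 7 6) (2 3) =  (0 3 6 7) (1 4 5) 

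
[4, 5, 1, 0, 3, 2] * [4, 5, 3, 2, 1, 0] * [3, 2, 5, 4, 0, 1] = [2, 3, 1, 0, 5, 4]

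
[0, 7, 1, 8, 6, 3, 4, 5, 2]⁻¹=[0, 2, 8, 5, 6, 7, 4, 1, 3]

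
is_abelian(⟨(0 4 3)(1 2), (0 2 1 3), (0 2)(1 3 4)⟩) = no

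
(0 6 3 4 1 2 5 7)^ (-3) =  (0 2 3 7 1 6 5 4)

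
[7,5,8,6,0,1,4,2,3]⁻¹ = [4,5,7,8,6,1,3,0,2]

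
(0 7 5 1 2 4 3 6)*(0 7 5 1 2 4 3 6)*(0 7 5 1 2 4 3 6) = (0 1 3 7 2 6 5 4)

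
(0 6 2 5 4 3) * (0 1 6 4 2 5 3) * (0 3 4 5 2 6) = (0 5 6 2 4 3 1)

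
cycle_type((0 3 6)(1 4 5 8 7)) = 3.5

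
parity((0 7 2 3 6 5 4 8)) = odd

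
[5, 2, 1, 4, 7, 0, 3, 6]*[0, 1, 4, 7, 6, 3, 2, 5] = [3, 4, 1, 6, 5, 0, 7, 2]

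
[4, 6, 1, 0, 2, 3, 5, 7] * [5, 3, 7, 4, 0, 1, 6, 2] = [0, 6, 3, 5, 7, 4, 1, 2]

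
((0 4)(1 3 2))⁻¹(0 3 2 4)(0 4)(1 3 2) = (0 4 2 1)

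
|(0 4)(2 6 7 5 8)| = 10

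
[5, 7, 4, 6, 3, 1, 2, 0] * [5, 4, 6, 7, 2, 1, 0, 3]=[1, 3, 2, 0, 7, 4, 6, 5]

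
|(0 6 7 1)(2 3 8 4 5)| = 20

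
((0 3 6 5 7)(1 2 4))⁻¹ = (0 7 5 6 3)(1 4 2)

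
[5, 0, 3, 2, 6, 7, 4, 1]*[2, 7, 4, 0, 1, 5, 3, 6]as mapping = [0→5, 1→2, 2→0, 3→4, 4→3, 5→6, 6→1, 7→7]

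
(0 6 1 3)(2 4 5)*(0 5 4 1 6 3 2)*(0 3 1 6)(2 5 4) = (0 1 5 3 4 2 6)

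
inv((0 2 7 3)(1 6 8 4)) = (0 3 7 2)(1 4 8 6)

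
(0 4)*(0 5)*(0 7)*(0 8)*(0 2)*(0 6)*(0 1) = (0 4 5 7 8 2 6 1)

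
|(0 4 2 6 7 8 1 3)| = 8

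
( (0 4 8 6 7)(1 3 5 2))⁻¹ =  (0 7 6 8 4)(1 2 5 3)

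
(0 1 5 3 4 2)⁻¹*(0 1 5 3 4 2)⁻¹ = (0 4 5)(1 2 3)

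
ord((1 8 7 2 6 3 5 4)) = 8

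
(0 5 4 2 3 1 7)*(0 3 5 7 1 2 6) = (0 7 3 2 5 4 6)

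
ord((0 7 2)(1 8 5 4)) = 12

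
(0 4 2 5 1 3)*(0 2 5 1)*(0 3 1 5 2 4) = (2 5 3 4)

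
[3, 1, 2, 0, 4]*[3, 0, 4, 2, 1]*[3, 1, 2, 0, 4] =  [2, 3, 4, 0, 1]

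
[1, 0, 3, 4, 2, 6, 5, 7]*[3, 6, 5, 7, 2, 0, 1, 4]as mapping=[0→6, 1→3, 2→7, 3→2, 4→5, 5→1, 6→0, 7→4]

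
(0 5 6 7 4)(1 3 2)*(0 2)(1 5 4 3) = (0 4 2 5 6 7 3)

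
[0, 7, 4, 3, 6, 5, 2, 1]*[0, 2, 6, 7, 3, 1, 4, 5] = [0, 5, 3, 7, 4, 1, 6, 2]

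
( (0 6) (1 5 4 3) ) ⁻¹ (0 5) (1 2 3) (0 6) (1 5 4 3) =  (1 5 2) (4 6) 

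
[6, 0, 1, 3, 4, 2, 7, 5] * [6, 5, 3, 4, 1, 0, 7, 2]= [7, 6, 5, 4, 1, 3, 2, 0]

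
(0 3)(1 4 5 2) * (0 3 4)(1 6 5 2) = (0 4 2 6 5 1)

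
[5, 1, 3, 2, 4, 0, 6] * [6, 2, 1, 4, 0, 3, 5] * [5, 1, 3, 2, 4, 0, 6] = [2, 3, 4, 1, 5, 6, 0]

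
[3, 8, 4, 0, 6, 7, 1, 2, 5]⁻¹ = [3, 6, 7, 0, 2, 8, 4, 5, 1]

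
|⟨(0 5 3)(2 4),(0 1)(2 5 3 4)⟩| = 720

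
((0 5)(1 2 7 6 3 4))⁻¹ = (0 5)(1 4 3 6 7 2)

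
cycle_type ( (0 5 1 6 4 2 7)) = 7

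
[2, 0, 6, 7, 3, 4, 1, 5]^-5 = [1, 6, 0, 4, 5, 7, 2, 3]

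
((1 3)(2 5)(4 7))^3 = (1 3)(2 5)(4 7)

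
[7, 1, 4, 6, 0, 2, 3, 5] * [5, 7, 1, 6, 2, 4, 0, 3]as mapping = [0→3, 1→7, 2→2, 3→0, 4→5, 5→1, 6→6, 7→4]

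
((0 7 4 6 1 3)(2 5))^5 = (0 3 1 6 4 7)(2 5)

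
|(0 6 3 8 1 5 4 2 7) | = 9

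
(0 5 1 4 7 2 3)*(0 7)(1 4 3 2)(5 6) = (0 6 5 4)(1 3 7)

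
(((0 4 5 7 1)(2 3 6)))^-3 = (0 5 1 4 7)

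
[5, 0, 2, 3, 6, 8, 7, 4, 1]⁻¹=[1, 8, 2, 3, 7, 0, 4, 6, 5]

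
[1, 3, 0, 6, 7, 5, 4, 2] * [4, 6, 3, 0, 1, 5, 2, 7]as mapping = [0→6, 1→0, 2→4, 3→2, 4→7, 5→5, 6→1, 7→3]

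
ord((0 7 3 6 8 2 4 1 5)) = 9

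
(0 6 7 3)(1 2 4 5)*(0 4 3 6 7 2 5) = (0 7 6 2 3 4)(1 5)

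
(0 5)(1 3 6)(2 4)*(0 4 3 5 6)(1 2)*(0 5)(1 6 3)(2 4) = (0 3 5 2 1)(4 6)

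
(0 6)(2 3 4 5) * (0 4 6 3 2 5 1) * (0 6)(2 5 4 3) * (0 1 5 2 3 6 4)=(0 3 1 4 5)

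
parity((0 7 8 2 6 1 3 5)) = odd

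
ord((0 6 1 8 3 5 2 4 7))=9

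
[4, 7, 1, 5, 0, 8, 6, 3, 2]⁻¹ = [4, 2, 8, 7, 0, 3, 6, 1, 5]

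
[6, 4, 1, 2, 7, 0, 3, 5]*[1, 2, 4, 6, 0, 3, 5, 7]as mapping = [0→5, 1→0, 2→2, 3→4, 4→7, 5→1, 6→6, 7→3]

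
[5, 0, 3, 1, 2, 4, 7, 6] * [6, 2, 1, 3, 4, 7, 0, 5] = [7, 6, 3, 2, 1, 4, 5, 0]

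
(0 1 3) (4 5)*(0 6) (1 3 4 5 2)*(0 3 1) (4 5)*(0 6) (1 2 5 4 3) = (0 2 6 1 4 5 3) 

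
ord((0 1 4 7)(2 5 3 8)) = 4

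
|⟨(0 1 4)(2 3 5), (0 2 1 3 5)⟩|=360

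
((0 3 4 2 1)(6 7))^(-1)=(0 1 2 4 3)(6 7)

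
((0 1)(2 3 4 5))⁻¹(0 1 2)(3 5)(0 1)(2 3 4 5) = (0 3 1)(2 4)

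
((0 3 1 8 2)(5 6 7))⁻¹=(0 2 8 1 3)(5 7 6)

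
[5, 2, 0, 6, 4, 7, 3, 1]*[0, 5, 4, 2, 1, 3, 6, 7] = [3, 4, 0, 6, 1, 7, 2, 5]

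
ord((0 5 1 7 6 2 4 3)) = 8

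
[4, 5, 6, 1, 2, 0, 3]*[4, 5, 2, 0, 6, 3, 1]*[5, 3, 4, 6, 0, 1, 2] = [2, 6, 3, 1, 4, 0, 5]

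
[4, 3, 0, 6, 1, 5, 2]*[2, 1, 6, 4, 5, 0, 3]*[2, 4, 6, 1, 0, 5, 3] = [5, 0, 6, 1, 4, 2, 3]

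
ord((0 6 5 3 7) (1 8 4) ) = 15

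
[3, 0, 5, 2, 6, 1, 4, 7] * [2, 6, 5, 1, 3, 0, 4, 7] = [1, 2, 0, 5, 4, 6, 3, 7]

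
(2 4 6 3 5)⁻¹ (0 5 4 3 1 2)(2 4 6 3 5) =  (0 2 6 5 1 4)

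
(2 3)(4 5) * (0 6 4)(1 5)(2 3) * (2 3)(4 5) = (0 6 5)(1 4)(2 3)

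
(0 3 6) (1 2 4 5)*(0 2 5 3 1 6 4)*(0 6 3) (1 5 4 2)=(0 5 3 2 6 1 4) 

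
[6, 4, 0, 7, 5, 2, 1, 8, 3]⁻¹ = [2, 6, 5, 8, 1, 4, 0, 3, 7]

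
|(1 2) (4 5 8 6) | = 4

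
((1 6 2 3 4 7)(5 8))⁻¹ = (1 7 4 3 2 6)(5 8)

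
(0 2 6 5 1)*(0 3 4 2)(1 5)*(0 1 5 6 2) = (0 1 3 4)(5 6)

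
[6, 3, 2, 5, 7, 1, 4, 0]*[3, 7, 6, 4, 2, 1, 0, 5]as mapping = [0→0, 1→4, 2→6, 3→1, 4→5, 5→7, 6→2, 7→3]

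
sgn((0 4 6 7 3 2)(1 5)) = 1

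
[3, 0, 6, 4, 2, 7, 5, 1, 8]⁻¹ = [1, 7, 4, 0, 3, 6, 2, 5, 8]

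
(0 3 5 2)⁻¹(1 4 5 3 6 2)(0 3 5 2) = (0 1 4 2 5 6)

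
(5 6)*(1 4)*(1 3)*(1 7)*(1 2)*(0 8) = (0 8)(1 4 3 7 2)(5 6)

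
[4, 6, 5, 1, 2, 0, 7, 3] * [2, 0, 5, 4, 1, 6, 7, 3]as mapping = [0→1, 1→7, 2→6, 3→0, 4→5, 5→2, 6→3, 7→4]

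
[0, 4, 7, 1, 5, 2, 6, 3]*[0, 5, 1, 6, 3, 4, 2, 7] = [0, 3, 7, 5, 4, 1, 2, 6]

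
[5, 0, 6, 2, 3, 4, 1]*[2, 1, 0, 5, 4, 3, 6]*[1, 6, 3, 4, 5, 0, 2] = [4, 3, 2, 1, 0, 5, 6]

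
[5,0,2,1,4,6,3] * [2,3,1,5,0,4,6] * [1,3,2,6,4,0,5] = [4,2,3,6,1,5,0]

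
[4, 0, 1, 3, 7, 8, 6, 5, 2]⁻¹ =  [1, 2, 8, 3, 0, 7, 6, 4, 5]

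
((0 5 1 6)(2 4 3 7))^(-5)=(0 6 1 5)(2 7 3 4)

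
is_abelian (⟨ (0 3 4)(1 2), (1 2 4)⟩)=no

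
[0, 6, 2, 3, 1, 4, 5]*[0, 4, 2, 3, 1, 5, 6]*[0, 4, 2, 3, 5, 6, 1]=[0, 1, 2, 3, 5, 4, 6]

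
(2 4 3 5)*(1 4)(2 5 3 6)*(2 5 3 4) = (1 2)(3 4 6 5)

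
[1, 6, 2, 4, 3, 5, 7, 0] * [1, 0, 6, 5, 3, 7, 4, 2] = [0, 4, 6, 3, 5, 7, 2, 1]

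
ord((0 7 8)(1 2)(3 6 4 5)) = 12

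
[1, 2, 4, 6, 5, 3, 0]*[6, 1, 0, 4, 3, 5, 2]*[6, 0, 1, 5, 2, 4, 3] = [0, 6, 5, 1, 4, 2, 3]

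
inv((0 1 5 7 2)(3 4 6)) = (0 2 7 5 1)(3 6 4)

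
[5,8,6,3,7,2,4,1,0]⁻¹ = [8,7,5,3,6,0,2,4,1]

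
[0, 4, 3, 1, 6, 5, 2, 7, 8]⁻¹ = [0, 3, 6, 2, 1, 5, 4, 7, 8]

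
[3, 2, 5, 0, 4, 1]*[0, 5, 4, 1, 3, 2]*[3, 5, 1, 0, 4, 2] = [5, 4, 1, 3, 0, 2]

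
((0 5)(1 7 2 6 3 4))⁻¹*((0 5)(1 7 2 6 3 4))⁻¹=(1 3 2)(4 6 7)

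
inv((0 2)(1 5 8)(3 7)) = (0 2)(1 8 5)(3 7)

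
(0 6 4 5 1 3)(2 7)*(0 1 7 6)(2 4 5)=(1 3)(2 6 5 7 4)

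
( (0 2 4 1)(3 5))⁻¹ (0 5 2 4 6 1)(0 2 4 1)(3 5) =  (0 2 3 4 1 6)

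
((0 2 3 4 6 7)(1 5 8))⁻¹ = (0 7 6 4 3 2)(1 8 5)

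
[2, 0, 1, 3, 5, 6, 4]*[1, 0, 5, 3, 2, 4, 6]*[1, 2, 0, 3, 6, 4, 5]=[4, 2, 1, 3, 6, 5, 0]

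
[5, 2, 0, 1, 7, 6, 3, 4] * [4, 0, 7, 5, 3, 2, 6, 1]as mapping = [0→2, 1→7, 2→4, 3→0, 4→1, 5→6, 6→5, 7→3]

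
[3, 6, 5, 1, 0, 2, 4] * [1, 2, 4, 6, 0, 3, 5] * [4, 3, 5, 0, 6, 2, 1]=[1, 2, 0, 5, 3, 6, 4]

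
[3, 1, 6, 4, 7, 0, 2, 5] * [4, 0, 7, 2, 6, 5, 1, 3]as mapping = [0→2, 1→0, 2→1, 3→6, 4→3, 5→4, 6→7, 7→5]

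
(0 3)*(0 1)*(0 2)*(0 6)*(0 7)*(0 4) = (0 3 1 2 6 7 4)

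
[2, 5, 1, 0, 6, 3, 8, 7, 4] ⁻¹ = [3, 2, 0, 5, 8, 1, 4, 7, 6] 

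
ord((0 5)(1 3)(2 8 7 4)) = 4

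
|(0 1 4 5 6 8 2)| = 7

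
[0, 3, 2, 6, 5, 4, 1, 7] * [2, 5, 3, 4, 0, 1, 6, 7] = [2, 4, 3, 6, 1, 0, 5, 7]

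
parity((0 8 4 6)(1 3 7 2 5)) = odd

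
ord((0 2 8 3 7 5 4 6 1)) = 9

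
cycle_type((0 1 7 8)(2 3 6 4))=4^2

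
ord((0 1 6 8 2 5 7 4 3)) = 9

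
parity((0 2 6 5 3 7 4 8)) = odd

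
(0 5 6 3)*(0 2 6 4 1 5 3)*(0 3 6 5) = (0 6 3 2 5 4 1)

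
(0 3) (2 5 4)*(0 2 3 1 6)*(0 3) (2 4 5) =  (0 1 6 3 4) 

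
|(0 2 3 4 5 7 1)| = 7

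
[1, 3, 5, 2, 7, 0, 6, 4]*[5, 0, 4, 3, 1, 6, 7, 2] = [0, 3, 6, 4, 2, 5, 7, 1]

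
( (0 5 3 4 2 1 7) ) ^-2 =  (0 1 4 5 7 2 3) 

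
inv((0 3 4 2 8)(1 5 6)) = (0 8 2 4 3)(1 6 5)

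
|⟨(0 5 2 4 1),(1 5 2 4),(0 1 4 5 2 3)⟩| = 720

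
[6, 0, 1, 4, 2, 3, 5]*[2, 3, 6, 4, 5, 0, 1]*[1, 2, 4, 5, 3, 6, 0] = [2, 4, 5, 6, 0, 3, 1]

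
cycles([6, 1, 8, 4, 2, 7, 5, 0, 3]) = (0 6 5 7)(2 8 3 4)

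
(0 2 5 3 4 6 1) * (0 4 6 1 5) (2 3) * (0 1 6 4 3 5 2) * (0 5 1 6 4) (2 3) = (0 1 2 6 3) 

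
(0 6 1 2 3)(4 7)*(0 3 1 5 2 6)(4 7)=(1 6 5 2)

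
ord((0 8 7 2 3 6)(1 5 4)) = 6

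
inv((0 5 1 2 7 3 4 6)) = (0 6 4 3 7 2 1 5)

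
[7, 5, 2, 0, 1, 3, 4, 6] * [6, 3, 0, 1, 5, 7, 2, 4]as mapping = [0→4, 1→7, 2→0, 3→6, 4→3, 5→1, 6→5, 7→2]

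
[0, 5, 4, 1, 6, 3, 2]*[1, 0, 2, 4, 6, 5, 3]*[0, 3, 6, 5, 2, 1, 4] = [3, 1, 4, 0, 5, 2, 6]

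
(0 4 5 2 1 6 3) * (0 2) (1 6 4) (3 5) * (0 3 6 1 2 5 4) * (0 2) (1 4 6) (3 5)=(1 2 4) 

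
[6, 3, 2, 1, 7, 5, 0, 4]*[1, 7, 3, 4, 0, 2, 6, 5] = [6, 4, 3, 7, 5, 2, 1, 0]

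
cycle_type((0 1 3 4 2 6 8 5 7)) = 9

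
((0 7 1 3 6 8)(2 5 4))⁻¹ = (0 8 6 3 1 7)(2 4 5)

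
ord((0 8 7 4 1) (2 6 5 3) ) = 20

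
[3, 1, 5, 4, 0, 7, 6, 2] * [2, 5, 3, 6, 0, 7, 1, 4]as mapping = [0→6, 1→5, 2→7, 3→0, 4→2, 5→4, 6→1, 7→3]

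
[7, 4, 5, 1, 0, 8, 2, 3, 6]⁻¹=[4, 3, 6, 7, 1, 2, 8, 0, 5]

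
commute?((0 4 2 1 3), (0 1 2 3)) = no:(0 4 2 1 3) * (0 1 2 3) = (0 4 3 1), (0 1 2 3) * (0 4 2 1 3) = (0 3 4 2)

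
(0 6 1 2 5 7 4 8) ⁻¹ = (0 8 4 7 5 2 1 6) 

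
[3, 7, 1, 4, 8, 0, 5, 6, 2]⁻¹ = [5, 2, 8, 0, 3, 6, 7, 1, 4]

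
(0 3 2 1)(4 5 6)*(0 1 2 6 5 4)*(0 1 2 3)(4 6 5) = (1 2 3 5 4 6)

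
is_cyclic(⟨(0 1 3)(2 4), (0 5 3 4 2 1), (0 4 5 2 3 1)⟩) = no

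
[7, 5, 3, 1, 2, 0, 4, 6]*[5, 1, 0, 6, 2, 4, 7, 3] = [3, 4, 6, 1, 0, 5, 2, 7]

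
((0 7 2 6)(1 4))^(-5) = (0 6 2 7)(1 4)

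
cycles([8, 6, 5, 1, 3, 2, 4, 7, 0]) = (0 8)(1 6 4 3)(2 5)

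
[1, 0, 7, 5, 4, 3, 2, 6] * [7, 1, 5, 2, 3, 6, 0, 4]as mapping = [0→1, 1→7, 2→4, 3→6, 4→3, 5→2, 6→5, 7→0]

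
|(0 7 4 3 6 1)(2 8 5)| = 6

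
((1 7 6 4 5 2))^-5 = (1 7 6 4 5 2)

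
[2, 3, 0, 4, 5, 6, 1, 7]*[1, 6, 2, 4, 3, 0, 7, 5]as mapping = [0→2, 1→4, 2→1, 3→3, 4→0, 5→7, 6→6, 7→5]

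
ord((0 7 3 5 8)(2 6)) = 10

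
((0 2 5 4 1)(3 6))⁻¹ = (0 1 4 5 2)(3 6)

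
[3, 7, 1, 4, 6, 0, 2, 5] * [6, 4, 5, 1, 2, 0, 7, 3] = [1, 3, 4, 2, 7, 6, 5, 0]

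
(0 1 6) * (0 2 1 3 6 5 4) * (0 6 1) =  (0 3 1 5 4 6 2) 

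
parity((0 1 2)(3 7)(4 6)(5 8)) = odd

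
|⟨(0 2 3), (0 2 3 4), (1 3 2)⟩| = 120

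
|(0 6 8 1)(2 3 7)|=12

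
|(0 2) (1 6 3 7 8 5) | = 6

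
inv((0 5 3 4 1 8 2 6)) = (0 6 2 8 1 4 3 5)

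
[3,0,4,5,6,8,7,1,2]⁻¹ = [1,7,8,0,2,3,4,6,5]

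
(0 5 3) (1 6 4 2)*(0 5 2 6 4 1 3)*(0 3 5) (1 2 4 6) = (0 4 1 6 2 5 3) 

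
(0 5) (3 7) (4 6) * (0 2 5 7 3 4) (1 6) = (0 7 4 1 6) (2 5) 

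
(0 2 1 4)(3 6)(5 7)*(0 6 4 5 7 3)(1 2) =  (0 1 5 3 4 6)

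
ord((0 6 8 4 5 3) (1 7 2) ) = 6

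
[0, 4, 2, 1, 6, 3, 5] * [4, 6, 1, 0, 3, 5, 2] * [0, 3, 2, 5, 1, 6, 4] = [1, 5, 3, 4, 2, 0, 6]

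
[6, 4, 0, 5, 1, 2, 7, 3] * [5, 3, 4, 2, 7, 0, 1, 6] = [1, 7, 5, 0, 3, 4, 6, 2]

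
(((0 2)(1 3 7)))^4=(1 3 7)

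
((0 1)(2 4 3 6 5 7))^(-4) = (2 3 5)(4 6 7)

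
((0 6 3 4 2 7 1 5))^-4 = (0 2)(1 3)(4 5)(6 7)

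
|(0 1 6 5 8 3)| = 6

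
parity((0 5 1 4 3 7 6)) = even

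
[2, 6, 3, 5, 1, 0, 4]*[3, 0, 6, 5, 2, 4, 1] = [6, 1, 5, 4, 0, 3, 2]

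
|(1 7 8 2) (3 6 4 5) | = 4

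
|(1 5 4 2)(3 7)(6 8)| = 4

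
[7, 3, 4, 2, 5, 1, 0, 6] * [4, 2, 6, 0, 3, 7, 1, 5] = [5, 0, 3, 6, 7, 2, 4, 1]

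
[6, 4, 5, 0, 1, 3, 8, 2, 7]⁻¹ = [3, 4, 7, 5, 1, 2, 0, 8, 6]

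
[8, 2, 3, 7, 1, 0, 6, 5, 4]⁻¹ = [5, 4, 1, 2, 8, 7, 6, 3, 0]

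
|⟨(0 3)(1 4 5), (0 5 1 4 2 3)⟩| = 720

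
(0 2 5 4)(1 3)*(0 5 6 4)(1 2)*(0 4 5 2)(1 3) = (0 3)(2 6 5 4)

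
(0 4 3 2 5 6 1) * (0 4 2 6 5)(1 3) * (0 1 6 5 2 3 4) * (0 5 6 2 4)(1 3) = (0 1 5 4 2 3 6)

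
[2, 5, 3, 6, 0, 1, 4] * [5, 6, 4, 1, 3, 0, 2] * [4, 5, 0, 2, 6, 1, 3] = [6, 4, 5, 0, 1, 3, 2]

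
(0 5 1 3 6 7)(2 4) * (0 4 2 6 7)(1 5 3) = (0 3 7 4 6)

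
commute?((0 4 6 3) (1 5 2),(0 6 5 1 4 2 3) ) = no:(0 4 6 3) (1 5 2)*(0 6 5 1 4 2 3) = (0 2 4 5 3 6),(0 6 5 1 4 2 3)*(0 4 6 3) (1 5 2) = (0 3 4 1 6 2) 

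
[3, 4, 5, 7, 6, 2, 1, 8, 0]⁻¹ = [8, 6, 5, 0, 1, 2, 4, 3, 7]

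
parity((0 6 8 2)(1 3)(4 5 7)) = even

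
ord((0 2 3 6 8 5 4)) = 7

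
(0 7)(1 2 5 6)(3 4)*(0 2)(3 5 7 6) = (0 6 1)(2 7)(3 4 5)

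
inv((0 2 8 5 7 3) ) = (0 3 7 5 8 2) 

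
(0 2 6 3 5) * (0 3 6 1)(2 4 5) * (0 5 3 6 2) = (0 4 3)(1 5 6 2)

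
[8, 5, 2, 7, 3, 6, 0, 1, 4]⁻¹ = [6, 7, 2, 4, 8, 1, 5, 3, 0]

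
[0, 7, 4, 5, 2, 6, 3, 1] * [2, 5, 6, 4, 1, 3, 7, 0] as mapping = [0→2, 1→0, 2→1, 3→3, 4→6, 5→7, 6→4, 7→5] 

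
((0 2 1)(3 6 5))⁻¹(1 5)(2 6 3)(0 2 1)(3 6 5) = (0 3)(1 5 6)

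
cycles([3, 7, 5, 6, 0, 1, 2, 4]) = (0 3 6 2 5 1 7 4)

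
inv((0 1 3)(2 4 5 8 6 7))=(0 3 1)(2 7 6 8 5 4)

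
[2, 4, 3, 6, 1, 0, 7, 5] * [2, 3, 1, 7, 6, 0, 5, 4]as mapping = [0→1, 1→6, 2→7, 3→5, 4→3, 5→2, 6→4, 7→0]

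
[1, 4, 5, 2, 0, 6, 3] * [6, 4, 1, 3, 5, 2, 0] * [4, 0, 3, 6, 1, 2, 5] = [1, 2, 3, 0, 5, 4, 6]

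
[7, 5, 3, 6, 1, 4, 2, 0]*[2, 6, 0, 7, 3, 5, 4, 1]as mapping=[0→1, 1→5, 2→7, 3→4, 4→6, 5→3, 6→0, 7→2]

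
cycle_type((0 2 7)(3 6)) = 2.3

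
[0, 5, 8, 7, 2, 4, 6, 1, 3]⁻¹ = [0, 7, 4, 8, 5, 1, 6, 3, 2]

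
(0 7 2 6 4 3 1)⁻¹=(0 1 3 4 6 2 7)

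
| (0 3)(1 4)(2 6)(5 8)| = 2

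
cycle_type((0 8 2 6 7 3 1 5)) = 8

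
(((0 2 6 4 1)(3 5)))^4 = (0 1 4 6 2)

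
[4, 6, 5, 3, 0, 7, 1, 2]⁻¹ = [4, 6, 7, 3, 0, 2, 1, 5]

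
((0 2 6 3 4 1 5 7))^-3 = (0 1 6 7 4 2 5 3)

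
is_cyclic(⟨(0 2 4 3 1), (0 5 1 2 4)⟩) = no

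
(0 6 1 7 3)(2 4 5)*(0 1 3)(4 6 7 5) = (0 7)(1 5 2 6 3)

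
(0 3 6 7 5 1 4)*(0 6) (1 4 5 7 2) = (0 3) (1 5 4 6 2) 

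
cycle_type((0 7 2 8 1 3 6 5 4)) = 9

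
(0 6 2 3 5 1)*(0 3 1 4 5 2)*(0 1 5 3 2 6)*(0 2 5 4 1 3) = (0 2 4)(1 5)(3 6)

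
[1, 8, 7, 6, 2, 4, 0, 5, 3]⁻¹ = [6, 0, 4, 8, 5, 7, 3, 2, 1]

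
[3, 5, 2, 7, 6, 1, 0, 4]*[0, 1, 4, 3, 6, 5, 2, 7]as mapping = [0→3, 1→5, 2→4, 3→7, 4→2, 5→1, 6→0, 7→6]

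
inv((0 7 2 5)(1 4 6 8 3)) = (0 5 2 7)(1 3 8 6 4)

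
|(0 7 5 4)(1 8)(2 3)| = 4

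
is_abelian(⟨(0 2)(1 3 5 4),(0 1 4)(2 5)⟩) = no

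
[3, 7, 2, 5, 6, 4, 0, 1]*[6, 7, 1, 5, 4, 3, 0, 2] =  [5, 2, 1, 3, 0, 4, 6, 7]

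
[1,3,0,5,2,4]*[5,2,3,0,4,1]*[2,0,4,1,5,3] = [4,2,3,0,1,5]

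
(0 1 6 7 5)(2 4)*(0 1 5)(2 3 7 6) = (0 5 1 2 4 3 7)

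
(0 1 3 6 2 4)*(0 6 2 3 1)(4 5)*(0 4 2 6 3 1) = (0 4 3 6 1)(2 5)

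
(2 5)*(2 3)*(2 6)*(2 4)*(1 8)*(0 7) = (0 7)(1 8)(2 5 3 6 4)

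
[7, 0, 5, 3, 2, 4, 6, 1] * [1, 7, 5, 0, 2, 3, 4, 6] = [6, 1, 3, 0, 5, 2, 4, 7] 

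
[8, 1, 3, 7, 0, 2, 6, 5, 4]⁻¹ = [4, 1, 5, 2, 8, 7, 6, 3, 0]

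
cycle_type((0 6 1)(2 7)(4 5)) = 2^2.3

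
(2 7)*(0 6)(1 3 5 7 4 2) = (0 6)(1 3 5 7)(2 4)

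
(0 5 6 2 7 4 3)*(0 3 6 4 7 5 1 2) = (0 1 2 5 4 6)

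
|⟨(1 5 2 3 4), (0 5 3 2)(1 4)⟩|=360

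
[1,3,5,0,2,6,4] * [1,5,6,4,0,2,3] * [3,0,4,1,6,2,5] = [2,6,4,0,5,1,3]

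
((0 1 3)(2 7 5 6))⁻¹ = (0 3 1)(2 6 5 7)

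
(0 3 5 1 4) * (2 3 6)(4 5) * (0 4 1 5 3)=(0 6 2)(1 3)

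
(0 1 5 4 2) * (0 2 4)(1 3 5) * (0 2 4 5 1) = (0 3 1)(2 4 5)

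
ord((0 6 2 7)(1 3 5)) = 12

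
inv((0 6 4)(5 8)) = (0 4 6)(5 8)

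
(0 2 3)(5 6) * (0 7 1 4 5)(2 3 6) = (0 3 7 1 4 5 2 6)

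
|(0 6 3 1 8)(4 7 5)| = 15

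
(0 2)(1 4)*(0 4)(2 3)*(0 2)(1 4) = (0 3)(1 2)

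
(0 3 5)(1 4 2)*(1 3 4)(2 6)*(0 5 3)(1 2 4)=(0 1 2)(4 6)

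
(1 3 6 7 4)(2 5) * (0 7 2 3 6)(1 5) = (0 7 4 5 3)(1 6 2)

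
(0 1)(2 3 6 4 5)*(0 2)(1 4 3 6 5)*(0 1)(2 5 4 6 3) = (0 6 2 3 4)(1 5)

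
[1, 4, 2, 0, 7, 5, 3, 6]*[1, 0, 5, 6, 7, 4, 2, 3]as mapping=[0→0, 1→7, 2→5, 3→1, 4→3, 5→4, 6→6, 7→2]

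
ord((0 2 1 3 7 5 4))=7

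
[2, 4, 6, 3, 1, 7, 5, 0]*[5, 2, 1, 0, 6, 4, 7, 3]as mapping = [0→1, 1→6, 2→7, 3→0, 4→2, 5→3, 6→4, 7→5]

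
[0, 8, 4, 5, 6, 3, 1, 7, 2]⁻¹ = [0, 6, 8, 5, 2, 3, 4, 7, 1]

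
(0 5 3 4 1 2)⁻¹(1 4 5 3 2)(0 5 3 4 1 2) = (0 2 1 3 4)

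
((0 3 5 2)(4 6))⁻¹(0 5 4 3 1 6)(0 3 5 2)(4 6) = (1 4 3 2 6 5)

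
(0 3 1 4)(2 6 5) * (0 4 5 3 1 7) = (0 1 5 2 6 3 7)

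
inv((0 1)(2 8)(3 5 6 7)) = (0 1)(2 8)(3 7 6 5)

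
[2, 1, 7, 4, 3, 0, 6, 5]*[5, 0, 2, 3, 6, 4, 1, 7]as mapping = [0→2, 1→0, 2→7, 3→6, 4→3, 5→5, 6→1, 7→4]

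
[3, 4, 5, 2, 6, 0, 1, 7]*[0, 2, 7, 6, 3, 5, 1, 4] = [6, 3, 5, 7, 1, 0, 2, 4]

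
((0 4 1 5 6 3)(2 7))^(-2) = (0 6 1)(3 5 4)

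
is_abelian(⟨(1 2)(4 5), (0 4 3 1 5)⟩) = no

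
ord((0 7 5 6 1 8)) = 6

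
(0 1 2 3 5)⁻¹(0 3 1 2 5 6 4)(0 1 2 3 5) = (0 6 4 1 5 2 3)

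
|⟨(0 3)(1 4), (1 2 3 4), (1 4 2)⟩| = 120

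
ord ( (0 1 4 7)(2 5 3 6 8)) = 20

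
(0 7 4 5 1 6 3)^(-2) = (0 6 5 7 3 1 4)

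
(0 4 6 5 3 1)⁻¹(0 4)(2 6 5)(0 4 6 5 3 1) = (2 5 3)(4 6)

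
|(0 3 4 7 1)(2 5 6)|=15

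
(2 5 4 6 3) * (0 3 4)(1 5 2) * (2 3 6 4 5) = (0 6 5)(1 2 3)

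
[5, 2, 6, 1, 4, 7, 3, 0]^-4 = [7, 1, 2, 3, 4, 0, 6, 5]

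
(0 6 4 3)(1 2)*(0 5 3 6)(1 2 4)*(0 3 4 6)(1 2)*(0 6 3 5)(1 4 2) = (0 5 2 4 6 1 3)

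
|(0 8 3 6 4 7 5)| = 7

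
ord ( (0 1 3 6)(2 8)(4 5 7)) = 12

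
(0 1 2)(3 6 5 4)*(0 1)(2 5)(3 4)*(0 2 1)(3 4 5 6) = (0 2)(1 6)(4 5)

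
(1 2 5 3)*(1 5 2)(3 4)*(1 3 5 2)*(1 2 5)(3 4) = (1 4)(3 5)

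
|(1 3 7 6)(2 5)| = 4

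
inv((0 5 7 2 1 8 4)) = (0 4 8 1 2 7 5)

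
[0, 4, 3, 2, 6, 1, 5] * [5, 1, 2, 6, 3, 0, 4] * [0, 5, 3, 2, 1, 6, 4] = [6, 2, 4, 3, 1, 5, 0]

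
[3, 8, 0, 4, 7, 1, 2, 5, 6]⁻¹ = [2, 5, 6, 0, 3, 7, 8, 4, 1]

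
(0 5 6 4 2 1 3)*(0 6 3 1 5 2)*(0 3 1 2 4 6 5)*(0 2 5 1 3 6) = (0 4 6) (1 5 3) 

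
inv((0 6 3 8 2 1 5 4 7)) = (0 7 4 5 1 2 8 3 6)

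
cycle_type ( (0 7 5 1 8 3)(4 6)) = 2.6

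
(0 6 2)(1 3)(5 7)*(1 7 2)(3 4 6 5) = (0 5 2)(1 4 6)(3 7)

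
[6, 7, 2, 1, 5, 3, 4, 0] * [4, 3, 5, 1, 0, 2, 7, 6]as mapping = [0→7, 1→6, 2→5, 3→3, 4→2, 5→1, 6→0, 7→4]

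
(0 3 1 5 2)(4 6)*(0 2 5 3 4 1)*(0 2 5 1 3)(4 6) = (0 6 3 2 5 1)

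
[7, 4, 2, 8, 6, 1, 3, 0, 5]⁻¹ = [7, 5, 2, 6, 1, 8, 4, 0, 3]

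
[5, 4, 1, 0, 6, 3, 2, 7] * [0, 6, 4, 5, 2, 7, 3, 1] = [7, 2, 6, 0, 3, 5, 4, 1]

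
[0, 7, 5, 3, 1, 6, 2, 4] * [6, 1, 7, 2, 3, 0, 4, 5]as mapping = [0→6, 1→5, 2→0, 3→2, 4→1, 5→4, 6→7, 7→3]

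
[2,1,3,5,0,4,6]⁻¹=[4,1,0,2,5,3,6]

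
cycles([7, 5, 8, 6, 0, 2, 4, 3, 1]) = (0 7 3 6 4)(1 5 2 8)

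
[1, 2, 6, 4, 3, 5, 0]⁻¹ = [6, 0, 1, 4, 3, 5, 2]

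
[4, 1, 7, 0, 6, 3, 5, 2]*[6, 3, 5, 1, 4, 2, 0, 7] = [4, 3, 7, 6, 0, 1, 2, 5]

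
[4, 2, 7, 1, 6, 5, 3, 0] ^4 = [1, 4, 6, 0, 2, 5, 7, 3] 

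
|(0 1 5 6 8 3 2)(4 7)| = 14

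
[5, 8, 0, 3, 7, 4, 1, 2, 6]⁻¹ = [2, 6, 7, 3, 5, 0, 8, 4, 1]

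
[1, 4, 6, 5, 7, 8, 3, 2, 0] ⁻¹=[8, 0, 7, 6, 1, 3, 2, 4, 5] 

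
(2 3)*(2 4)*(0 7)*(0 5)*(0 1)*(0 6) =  (0 7 5 1 6)(2 3 4)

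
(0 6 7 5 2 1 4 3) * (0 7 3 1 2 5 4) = (0 6 3 7 4 1)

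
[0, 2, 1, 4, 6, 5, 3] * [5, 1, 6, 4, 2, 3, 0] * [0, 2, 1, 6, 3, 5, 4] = [5, 4, 2, 1, 0, 6, 3]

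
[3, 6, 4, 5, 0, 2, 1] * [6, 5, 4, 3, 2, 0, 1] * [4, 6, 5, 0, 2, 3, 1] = [0, 6, 5, 4, 1, 2, 3]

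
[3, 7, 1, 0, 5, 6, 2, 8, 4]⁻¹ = [3, 2, 6, 0, 8, 4, 5, 1, 7]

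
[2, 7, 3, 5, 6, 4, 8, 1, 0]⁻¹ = [8, 7, 0, 2, 5, 3, 4, 1, 6]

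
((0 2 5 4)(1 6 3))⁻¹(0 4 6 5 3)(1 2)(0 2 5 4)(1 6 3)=(0 3 4 1 2)(5 6)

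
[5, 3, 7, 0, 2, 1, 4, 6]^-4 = [0, 1, 2, 3, 4, 5, 6, 7]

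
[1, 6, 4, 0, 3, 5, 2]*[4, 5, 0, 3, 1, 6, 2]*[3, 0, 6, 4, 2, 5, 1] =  [5, 6, 0, 2, 4, 1, 3]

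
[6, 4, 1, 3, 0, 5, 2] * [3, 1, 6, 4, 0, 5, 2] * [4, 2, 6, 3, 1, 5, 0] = [6, 4, 2, 1, 3, 5, 0]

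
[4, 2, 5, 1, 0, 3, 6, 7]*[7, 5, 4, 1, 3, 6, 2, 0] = [3, 4, 6, 5, 7, 1, 2, 0]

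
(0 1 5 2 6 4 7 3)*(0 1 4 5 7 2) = (0 4 2 6 5)(1 7 3)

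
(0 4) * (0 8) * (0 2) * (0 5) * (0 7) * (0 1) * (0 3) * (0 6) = (0 4 8 2 5 7 1 3 6)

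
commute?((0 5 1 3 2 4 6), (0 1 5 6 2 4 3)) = no:(0 5 1 3 2 4 6) * (0 1 5 6 2 4 3) = (0 6 1)(2 3 4), (0 1 5 6 2 4 3) * (0 5 1 3 2 4 6) = (0 3 5)(2 6 4)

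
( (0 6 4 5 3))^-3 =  (0 4 3 6 5)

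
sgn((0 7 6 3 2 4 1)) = 1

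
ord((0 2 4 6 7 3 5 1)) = 8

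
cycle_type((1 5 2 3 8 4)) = 6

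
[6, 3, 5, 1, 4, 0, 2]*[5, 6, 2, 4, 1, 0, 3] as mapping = [0→3, 1→4, 2→0, 3→6, 4→1, 5→5, 6→2] 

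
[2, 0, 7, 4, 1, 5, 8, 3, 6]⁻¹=[1, 4, 0, 7, 3, 5, 8, 2, 6]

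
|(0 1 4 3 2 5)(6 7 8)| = 6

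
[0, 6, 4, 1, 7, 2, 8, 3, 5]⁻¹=[0, 3, 5, 7, 2, 8, 1, 4, 6]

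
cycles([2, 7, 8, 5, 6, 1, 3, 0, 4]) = (0 2 8 4 6 3 5 1 7)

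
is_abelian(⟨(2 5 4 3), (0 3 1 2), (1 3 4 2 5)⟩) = no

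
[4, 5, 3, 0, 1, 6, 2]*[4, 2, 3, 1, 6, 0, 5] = [6, 0, 1, 4, 2, 5, 3]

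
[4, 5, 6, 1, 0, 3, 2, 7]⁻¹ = [4, 3, 6, 5, 0, 1, 2, 7]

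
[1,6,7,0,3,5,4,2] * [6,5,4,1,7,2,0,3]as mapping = [0→5,1→0,2→3,3→6,4→1,5→2,6→7,7→4]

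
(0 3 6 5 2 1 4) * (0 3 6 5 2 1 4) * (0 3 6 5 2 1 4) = (0 5 4 6 1 3 2)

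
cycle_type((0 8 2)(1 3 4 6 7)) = 3.5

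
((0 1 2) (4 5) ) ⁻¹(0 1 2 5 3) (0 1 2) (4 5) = (0 4 3 1 2) 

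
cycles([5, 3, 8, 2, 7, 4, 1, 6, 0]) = (0 5 4 7 6 1 3 2 8)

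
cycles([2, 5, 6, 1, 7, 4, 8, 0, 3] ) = (0 2 6 8 3 1 5 4 7) 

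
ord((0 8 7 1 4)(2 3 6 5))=20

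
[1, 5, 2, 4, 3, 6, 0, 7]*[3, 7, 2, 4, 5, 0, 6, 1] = [7, 0, 2, 5, 4, 6, 3, 1]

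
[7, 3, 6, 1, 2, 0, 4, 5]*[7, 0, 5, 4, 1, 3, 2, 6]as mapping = [0→6, 1→4, 2→2, 3→0, 4→5, 5→7, 6→1, 7→3]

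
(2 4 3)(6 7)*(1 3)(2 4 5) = (1 3 4)(2 5)(6 7)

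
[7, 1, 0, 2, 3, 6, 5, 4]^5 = [0, 1, 2, 3, 4, 6, 5, 7]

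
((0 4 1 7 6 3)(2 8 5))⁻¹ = (0 3 6 7 1 4)(2 5 8)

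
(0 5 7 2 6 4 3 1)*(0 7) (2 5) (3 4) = (0 2 6 3 1 7 5) 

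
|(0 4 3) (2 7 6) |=3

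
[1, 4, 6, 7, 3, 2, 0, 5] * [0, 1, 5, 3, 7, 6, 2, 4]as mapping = [0→1, 1→7, 2→2, 3→4, 4→3, 5→5, 6→0, 7→6]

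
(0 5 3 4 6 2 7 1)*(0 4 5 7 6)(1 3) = (0 7 3 5 1 4)(2 6)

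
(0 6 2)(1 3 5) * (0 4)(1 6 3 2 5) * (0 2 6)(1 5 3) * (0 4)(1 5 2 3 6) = (0 5 4 3 2)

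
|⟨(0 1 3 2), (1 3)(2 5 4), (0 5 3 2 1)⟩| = 720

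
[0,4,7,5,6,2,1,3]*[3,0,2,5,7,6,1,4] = [3,7,4,6,1,2,0,5]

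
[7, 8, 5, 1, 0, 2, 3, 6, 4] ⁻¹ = [4, 3, 5, 6, 8, 2, 7, 0, 1] 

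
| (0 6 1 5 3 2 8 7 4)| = 9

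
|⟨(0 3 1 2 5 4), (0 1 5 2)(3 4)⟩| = 720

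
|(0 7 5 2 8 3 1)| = 7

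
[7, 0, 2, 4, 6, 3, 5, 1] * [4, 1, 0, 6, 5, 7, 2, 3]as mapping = [0→3, 1→4, 2→0, 3→5, 4→2, 5→6, 6→7, 7→1]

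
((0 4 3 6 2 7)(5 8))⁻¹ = (0 7 2 6 3 4)(5 8)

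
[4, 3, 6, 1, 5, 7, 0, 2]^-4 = [5, 1, 0, 3, 7, 2, 4, 6]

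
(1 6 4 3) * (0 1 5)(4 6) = (0 1 4 3 5)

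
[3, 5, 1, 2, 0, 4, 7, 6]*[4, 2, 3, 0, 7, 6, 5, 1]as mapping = [0→0, 1→6, 2→2, 3→3, 4→4, 5→7, 6→1, 7→5]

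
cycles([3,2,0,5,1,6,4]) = (0 3 5 6 4 1 2)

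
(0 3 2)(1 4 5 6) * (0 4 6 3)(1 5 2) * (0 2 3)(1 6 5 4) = (0 2 1 5)(3 6 4)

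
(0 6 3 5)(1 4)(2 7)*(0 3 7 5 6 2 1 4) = (0 2 5 3 6 7 1)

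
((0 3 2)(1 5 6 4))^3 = (1 4 6 5)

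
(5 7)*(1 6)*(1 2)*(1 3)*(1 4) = (1 6 2 3 4)(5 7)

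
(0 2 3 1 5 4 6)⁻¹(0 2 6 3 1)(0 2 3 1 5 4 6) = (0 1 5 2 3)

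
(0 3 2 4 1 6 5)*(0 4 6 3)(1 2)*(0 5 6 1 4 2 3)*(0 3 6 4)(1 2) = (0 5 1 3)(4 6)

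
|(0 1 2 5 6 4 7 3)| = 8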